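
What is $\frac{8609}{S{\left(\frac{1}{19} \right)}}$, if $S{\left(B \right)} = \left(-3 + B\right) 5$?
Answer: $- \frac{163571}{280} \approx -584.18$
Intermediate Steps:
$S{\left(B \right)} = -15 + 5 B$
$\frac{8609}{S{\left(\frac{1}{19} \right)}} = \frac{8609}{-15 + \frac{5}{19}} = \frac{8609}{- \frac{280}{19}} = 8609 \left(- \frac{19}{280}\right) = - \frac{163571}{280}$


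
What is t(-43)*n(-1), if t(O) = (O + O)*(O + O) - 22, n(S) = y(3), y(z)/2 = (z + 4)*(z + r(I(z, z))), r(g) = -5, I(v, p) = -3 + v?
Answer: -206472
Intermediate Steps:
y(z) = 2*(-5 + z)*(4 + z) (y(z) = 2*((z + 4)*(z - 5)) = 2*((4 + z)*(-5 + z)) = 2*((-5 + z)*(4 + z)) = 2*(-5 + z)*(4 + z))
n(S) = -28 (n(S) = -40 - 2*3 + 2*3² = -40 - 6 + 2*9 = -40 - 6 + 18 = -28)
t(O) = -22 + 4*O² (t(O) = (2*O)*(2*O) - 22 = 4*O² - 22 = -22 + 4*O²)
t(-43)*n(-1) = (-22 + 4*(-43)²)*(-28) = (-22 + 4*1849)*(-28) = (-22 + 7396)*(-28) = 7374*(-28) = -206472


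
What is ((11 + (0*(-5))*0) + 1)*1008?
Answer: 12096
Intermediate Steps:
((11 + (0*(-5))*0) + 1)*1008 = ((11 + 0*0) + 1)*1008 = ((11 + 0) + 1)*1008 = (11 + 1)*1008 = 12*1008 = 12096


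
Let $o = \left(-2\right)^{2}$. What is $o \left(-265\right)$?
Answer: $-1060$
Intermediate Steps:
$o = 4$
$o \left(-265\right) = 4 \left(-265\right) = -1060$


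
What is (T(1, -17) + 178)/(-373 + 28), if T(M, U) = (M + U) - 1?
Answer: -7/15 ≈ -0.46667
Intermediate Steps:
T(M, U) = -1 + M + U
(T(1, -17) + 178)/(-373 + 28) = ((-1 + 1 - 17) + 178)/(-373 + 28) = (-17 + 178)/(-345) = 161*(-1/345) = -7/15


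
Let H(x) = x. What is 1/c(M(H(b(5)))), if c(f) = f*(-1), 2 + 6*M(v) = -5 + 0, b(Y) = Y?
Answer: 6/7 ≈ 0.85714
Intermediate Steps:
M(v) = -7/6 (M(v) = -⅓ + (-5 + 0)/6 = -⅓ + (⅙)*(-5) = -⅓ - ⅚ = -7/6)
c(f) = -f
1/c(M(H(b(5)))) = 1/(-1*(-7/6)) = 1/(7/6) = 6/7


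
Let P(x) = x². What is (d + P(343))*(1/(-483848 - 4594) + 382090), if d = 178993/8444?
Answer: 61811904548044205357/1374801416 ≈ 4.4961e+10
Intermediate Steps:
d = 178993/8444 (d = 178993*(1/8444) = 178993/8444 ≈ 21.198)
(d + P(343))*(1/(-483848 - 4594) + 382090) = (178993/8444 + 343²)*(1/(-483848 - 4594) + 382090) = (178993/8444 + 117649)*(1/(-488442) + 382090) = 993607149*(-1/488442 + 382090)/8444 = (993607149/8444)*(186628803779/488442) = 61811904548044205357/1374801416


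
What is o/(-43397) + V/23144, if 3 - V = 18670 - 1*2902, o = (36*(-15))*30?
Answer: -309220905/1004380168 ≈ -0.30787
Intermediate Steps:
o = -16200 (o = -540*30 = -16200)
V = -15765 (V = 3 - (18670 - 1*2902) = 3 - (18670 - 2902) = 3 - 1*15768 = 3 - 15768 = -15765)
o/(-43397) + V/23144 = -16200/(-43397) - 15765/23144 = -16200*(-1/43397) - 15765*1/23144 = 16200/43397 - 15765/23144 = -309220905/1004380168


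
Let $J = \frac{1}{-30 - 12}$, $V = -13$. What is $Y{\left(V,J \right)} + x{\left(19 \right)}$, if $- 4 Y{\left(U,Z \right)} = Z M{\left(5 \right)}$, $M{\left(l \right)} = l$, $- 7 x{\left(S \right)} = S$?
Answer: $- \frac{451}{168} \approx -2.6845$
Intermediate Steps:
$x{\left(S \right)} = - \frac{S}{7}$
$J = - \frac{1}{42}$ ($J = \frac{1}{-30 - 12} = \frac{1}{-42} = - \frac{1}{42} \approx -0.02381$)
$Y{\left(U,Z \right)} = - \frac{5 Z}{4}$ ($Y{\left(U,Z \right)} = - \frac{Z 5}{4} = - \frac{5 Z}{4}$)
$Y{\left(V,J \right)} + x{\left(19 \right)} = \left(- \frac{5}{4}\right) \left(- \frac{1}{42}\right) - \frac{19}{7} = \frac{5}{168} - \frac{19}{7} = - \frac{451}{168}$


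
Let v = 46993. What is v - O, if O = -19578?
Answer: 66571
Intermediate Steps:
v - O = 46993 - 1*(-19578) = 46993 + 19578 = 66571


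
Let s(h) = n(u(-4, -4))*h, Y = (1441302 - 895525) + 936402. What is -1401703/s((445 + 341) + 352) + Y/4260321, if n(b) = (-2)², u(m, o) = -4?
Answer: -5964957847855/19392981192 ≈ -307.58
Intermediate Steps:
Y = 1482179 (Y = 545777 + 936402 = 1482179)
n(b) = 4
s(h) = 4*h
-1401703/s((445 + 341) + 352) + Y/4260321 = -1401703*1/(4*((445 + 341) + 352)) + 1482179/4260321 = -1401703*1/(4*(786 + 352)) + 1482179*(1/4260321) = -1401703/(4*1138) + 1482179/4260321 = -1401703/4552 + 1482179/4260321 = -5964957847855/19392981192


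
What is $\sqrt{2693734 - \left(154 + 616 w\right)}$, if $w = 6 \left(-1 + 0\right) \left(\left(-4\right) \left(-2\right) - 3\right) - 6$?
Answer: $2 \sqrt{678939} \approx 1648.0$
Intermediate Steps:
$w = -36$ ($w = 6 \left(- (8 - 3)\right) - 6 = 6 \left(\left(-1\right) 5\right) - 6 = 6 \left(-5\right) - 6 = -30 - 6 = -36$)
$\sqrt{2693734 - \left(154 + 616 w\right)} = \sqrt{2693734 - -22022} = \sqrt{2693734 + \left(-154 + 22176\right)} = \sqrt{2693734 + 22022} = \sqrt{2715756} = 2 \sqrt{678939}$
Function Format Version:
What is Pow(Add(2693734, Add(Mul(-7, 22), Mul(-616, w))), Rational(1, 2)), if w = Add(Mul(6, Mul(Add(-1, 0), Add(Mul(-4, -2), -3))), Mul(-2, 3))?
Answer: Mul(2, Pow(678939, Rational(1, 2))) ≈ 1648.0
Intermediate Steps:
w = -36 (w = Add(Mul(6, Mul(-1, Add(8, -3))), -6) = Add(Mul(6, Mul(-1, 5)), -6) = Add(Mul(6, -5), -6) = Add(-30, -6) = -36)
Pow(Add(2693734, Add(Mul(-7, 22), Mul(-616, w))), Rational(1, 2)) = Pow(Add(2693734, Add(Mul(-7, 22), Mul(-616, -36))), Rational(1, 2)) = Pow(Add(2693734, Add(-154, 22176)), Rational(1, 2)) = Pow(Add(2693734, 22022), Rational(1, 2)) = Pow(2715756, Rational(1, 2)) = Mul(2, Pow(678939, Rational(1, 2)))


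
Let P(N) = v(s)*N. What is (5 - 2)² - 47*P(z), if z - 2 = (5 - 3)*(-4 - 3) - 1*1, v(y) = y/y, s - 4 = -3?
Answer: 620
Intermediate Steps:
s = 1 (s = 4 - 3 = 1)
v(y) = 1
z = -13 (z = 2 + ((5 - 3)*(-4 - 3) - 1*1) = 2 + (2*(-7) - 1) = 2 + (-14 - 1) = 2 - 15 = -13)
P(N) = N (P(N) = 1*N = N)
(5 - 2)² - 47*P(z) = (5 - 2)² - 47*(-13) = 3² + 611 = 9 + 611 = 620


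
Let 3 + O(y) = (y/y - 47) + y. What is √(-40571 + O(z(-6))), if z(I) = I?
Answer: 3*I*√4514 ≈ 201.56*I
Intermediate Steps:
O(y) = -49 + y (O(y) = -3 + ((y/y - 47) + y) = -3 + ((1 - 47) + y) = -3 + (-46 + y) = -49 + y)
√(-40571 + O(z(-6))) = √(-40571 + (-49 - 6)) = √(-40571 - 55) = √(-40626) = 3*I*√4514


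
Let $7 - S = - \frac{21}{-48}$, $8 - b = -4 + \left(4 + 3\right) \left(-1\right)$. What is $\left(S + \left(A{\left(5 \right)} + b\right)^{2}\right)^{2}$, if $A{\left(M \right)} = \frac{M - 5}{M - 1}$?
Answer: $\frac{34586161}{256} \approx 1.351 \cdot 10^{5}$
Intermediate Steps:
$b = 19$ ($b = 8 - \left(-4 + \left(4 + 3\right) \left(-1\right)\right) = 8 - \left(-4 + 7 \left(-1\right)\right) = 8 - \left(-4 - 7\right) = 8 - -11 = 8 + 11 = 19$)
$A{\left(M \right)} = \frac{-5 + M}{-1 + M}$
$S = \frac{105}{16}$ ($S = 7 - - \frac{21}{-48} = 7 - \left(-21\right) \left(- \frac{1}{48}\right) = 7 - \frac{7}{16} = \frac{105}{16} \approx 6.5625$)
$\left(S + \left(A{\left(5 \right)} + b\right)^{2}\right)^{2} = \left(\frac{105}{16} + \left(\frac{-5 + 5}{-1 + 5} + 19\right)^{2}\right)^{2} = \left(\frac{105}{16} + \left(\frac{1}{4} \cdot 0 + 19\right)^{2}\right)^{2} = \left(\frac{105}{16} + \left(0 + 19\right)^{2}\right)^{2} = \left(\frac{105}{16} + 19^{2}\right)^{2} = \left(\frac{105}{16} + 361\right)^{2} = \left(\frac{5881}{16}\right)^{2} = \frac{34586161}{256}$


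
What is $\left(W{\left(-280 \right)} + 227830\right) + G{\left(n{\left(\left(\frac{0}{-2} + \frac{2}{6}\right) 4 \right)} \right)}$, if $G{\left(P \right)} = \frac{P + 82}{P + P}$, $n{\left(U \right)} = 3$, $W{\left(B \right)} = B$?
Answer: $\frac{1365385}{6} \approx 2.2756 \cdot 10^{5}$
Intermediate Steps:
$G{\left(P \right)} = \frac{82 + P}{2 P}$
$\left(W{\left(-280 \right)} + 227830\right) + G{\left(n{\left(\left(\frac{0}{-2} + \frac{2}{6}\right) 4 \right)} \right)} = \left(-280 + 227830\right) + \frac{82 + 3}{2 \cdot 3} = 227550 + \frac{1}{2} \cdot \frac{1}{3} \cdot 85 = 227550 + \frac{85}{6} = \frac{1365385}{6}$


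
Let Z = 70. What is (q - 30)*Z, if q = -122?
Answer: -10640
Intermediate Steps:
(q - 30)*Z = (-122 - 30)*70 = -152*70 = -10640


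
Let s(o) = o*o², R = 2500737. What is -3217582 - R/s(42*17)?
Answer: -390393883952315/121331448 ≈ -3.2176e+6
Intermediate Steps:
s(o) = o³
-3217582 - R/s(42*17) = -3217582 - 2500737/((42*17)³) = -3217582 - 2500737/(714³) = -3217582 - 2500737/363994344 = -3217582 - 1*833579/121331448 = -3217582 - 833579/121331448 = -390393883952315/121331448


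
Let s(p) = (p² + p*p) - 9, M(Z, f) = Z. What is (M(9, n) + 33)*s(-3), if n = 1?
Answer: 378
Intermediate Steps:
s(p) = -9 + 2*p² (s(p) = (p² + p²) - 9 = 2*p² - 9 = -9 + 2*p²)
(M(9, n) + 33)*s(-3) = (9 + 33)*(-9 + 2*(-3)²) = 42*(-9 + 2*9) = 42*(-9 + 18) = 42*9 = 378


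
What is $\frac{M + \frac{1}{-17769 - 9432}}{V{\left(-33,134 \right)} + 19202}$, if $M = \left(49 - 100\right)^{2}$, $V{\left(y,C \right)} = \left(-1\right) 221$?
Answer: $\frac{70749800}{516302181} \approx 0.13703$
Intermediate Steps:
$V{\left(y,C \right)} = -221$
$M = 2601$ ($M = \left(-51\right)^{2} = 2601$)
$\frac{M + \frac{1}{-17769 - 9432}}{V{\left(-33,134 \right)} + 19202} = \frac{2601 + \frac{1}{-17769 - 9432}}{-221 + 19202} = \frac{2601 + \frac{1}{-27201}}{18981} = \left(2601 - \frac{1}{27201}\right) \frac{1}{18981} = \frac{70749800}{27201} \cdot \frac{1}{18981} = \frac{70749800}{516302181}$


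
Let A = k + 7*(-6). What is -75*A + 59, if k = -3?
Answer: 3434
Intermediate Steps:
A = -45 (A = -3 + 7*(-6) = -3 - 42 = -45)
-75*A + 59 = -75*(-45) + 59 = 3375 + 59 = 3434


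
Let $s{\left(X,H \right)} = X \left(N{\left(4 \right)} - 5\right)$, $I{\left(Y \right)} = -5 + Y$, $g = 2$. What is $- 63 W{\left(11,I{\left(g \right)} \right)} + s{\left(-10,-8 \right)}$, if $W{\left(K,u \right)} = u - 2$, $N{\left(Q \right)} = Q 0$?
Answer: $365$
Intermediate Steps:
$N{\left(Q \right)} = 0$
$s{\left(X,H \right)} = - 5 X$ ($s{\left(X,H \right)} = X \left(0 - 5\right) = X \left(-5\right) = - 5 X$)
$W{\left(K,u \right)} = -2 + u$
$- 63 W{\left(11,I{\left(g \right)} \right)} + s{\left(-10,-8 \right)} = - 63 \left(-2 + \left(-5 + 2\right)\right) - -50 = - 63 \left(-2 - 3\right) + 50 = \left(-63\right) \left(-5\right) + 50 = 315 + 50 = 365$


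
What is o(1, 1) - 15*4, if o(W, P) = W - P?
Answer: -60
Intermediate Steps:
o(1, 1) - 15*4 = (1 - 1*1) - 15*4 = (1 - 1) - 60 = 0 - 60 = -60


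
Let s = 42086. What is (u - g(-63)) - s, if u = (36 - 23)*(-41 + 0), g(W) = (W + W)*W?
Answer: -50557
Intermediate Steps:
g(W) = 2*W**2 (g(W) = (2*W)*W = 2*W**2)
u = -533 (u = 13*(-41) = -533)
(u - g(-63)) - s = (-533 - 2*(-63)**2) - 1*42086 = (-533 - 2*3969) - 42086 = (-533 - 1*7938) - 42086 = (-533 - 7938) - 42086 = -8471 - 42086 = -50557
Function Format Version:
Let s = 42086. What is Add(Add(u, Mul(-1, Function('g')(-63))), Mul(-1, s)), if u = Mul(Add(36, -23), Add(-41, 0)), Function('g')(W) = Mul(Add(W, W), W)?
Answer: -50557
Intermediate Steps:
Function('g')(W) = Mul(2, Pow(W, 2)) (Function('g')(W) = Mul(Mul(2, W), W) = Mul(2, Pow(W, 2)))
u = -533 (u = Mul(13, -41) = -533)
Add(Add(u, Mul(-1, Function('g')(-63))), Mul(-1, s)) = Add(Add(-533, Mul(-1, Mul(2, Pow(-63, 2)))), Mul(-1, 42086)) = Add(Add(-533, Mul(-1, Mul(2, 3969))), -42086) = Add(Add(-533, Mul(-1, 7938)), -42086) = Add(Add(-533, -7938), -42086) = Add(-8471, -42086) = -50557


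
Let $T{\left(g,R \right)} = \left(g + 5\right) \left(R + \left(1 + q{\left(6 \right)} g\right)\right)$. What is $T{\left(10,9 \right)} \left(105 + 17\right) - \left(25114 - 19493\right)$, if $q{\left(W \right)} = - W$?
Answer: $-97121$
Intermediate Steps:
$T{\left(g,R \right)} = \left(5 + g\right) \left(1 + R - 6 g\right)$ ($T{\left(g,R \right)} = \left(g + 5\right) \left(R + \left(1 + \left(-1\right) 6 g\right)\right) = \left(5 + g\right) \left(R - \left(-1 + 6 g\right)\right) = \left(5 + g\right) \left(1 + R - 6 g\right)$)
$T{\left(10,9 \right)} \left(105 + 17\right) - \left(25114 - 19493\right) = \left(5 - 290 - 6 \cdot 10^{2} + 5 \cdot 9 + 9 \cdot 10\right) \left(105 + 17\right) - \left(25114 - 19493\right) = \left(5 - 290 - 600 + 45 + 90\right) 122 - \left(25114 - 19493\right) = \left(5 - 290 - 600 + 45 + 90\right) 122 - 5621 = \left(-750\right) 122 - 5621 = -91500 - 5621 = -97121$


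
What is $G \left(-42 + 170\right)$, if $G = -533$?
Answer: $-68224$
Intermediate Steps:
$G \left(-42 + 170\right) = - 533 \left(-42 + 170\right) = \left(-533\right) 128 = -68224$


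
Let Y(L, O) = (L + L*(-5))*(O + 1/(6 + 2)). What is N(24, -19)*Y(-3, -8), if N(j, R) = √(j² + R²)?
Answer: -189*√937/2 ≈ -2892.7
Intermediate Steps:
N(j, R) = √(R² + j²)
Y(L, O) = -4*L*(⅛ + O) (Y(L, O) = (L - 5*L)*(O + 1/8) = (-4*L)*(O + ⅛) = (-4*L)*(⅛ + O) = -4*L*(⅛ + O))
N(24, -19)*Y(-3, -8) = √((-19)² + 24²)*(-½*(-3)*(1 + 8*(-8))) = √(361 + 576)*(-½*(-3)*(1 - 64)) = √937*(-½*(-3)*(-63)) = √937*(-189/2) = -189*√937/2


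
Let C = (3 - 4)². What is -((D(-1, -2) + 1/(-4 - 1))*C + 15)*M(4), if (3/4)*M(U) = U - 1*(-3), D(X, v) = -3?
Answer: -1652/15 ≈ -110.13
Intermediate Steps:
M(U) = 4 + 4*U/3 (M(U) = 4*(U - 1*(-3))/3 = 4*(U + 3)/3 = 4*(3 + U)/3 = 4 + 4*U/3)
C = 1 (C = (-1)² = 1)
-((D(-1, -2) + 1/(-4 - 1))*C + 15)*M(4) = -((-3 + 1/(-4 - 1))*1 + 15)*(4 + (4/3)*4) = -((-3 + 1/(-5))*1 + 15)*(4 + 16/3) = -((-3 - ⅕)*1 + 15)*28/3 = -(-16/5*1 + 15)*28/3 = -(-16/5 + 15)*28/3 = -59*28/(5*3) = -1*1652/15 = -1652/15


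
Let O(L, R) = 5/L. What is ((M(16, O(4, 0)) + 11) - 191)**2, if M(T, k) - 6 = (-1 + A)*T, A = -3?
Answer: 56644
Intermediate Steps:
M(T, k) = 6 - 4*T (M(T, k) = 6 + (-1 - 3)*T = 6 - 4*T)
((M(16, O(4, 0)) + 11) - 191)**2 = (((6 - 4*16) + 11) - 191)**2 = (((6 - 64) + 11) - 191)**2 = ((-58 + 11) - 191)**2 = (-47 - 191)**2 = (-238)**2 = 56644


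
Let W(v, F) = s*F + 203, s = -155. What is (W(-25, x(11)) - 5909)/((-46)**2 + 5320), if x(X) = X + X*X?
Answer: -13083/3718 ≈ -3.5188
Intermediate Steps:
x(X) = X + X**2
W(v, F) = 203 - 155*F (W(v, F) = -155*F + 203 = 203 - 155*F)
(W(-25, x(11)) - 5909)/((-46)**2 + 5320) = ((203 - 1705*(1 + 11)) - 5909)/((-46)**2 + 5320) = ((203 - 1705*12) - 5909)/(2116 + 5320) = ((203 - 155*132) - 5909)/7436 = ((203 - 20460) - 5909)*(1/7436) = (-20257 - 5909)*(1/7436) = -26166*1/7436 = -13083/3718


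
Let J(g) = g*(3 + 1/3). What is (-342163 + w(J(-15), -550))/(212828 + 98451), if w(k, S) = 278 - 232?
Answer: -342117/311279 ≈ -1.0991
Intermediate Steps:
J(g) = 10*g/3 (J(g) = g*(3 + ⅓) = g*(10/3) = 10*g/3)
w(k, S) = 46
(-342163 + w(J(-15), -550))/(212828 + 98451) = (-342163 + 46)/(212828 + 98451) = -342117/311279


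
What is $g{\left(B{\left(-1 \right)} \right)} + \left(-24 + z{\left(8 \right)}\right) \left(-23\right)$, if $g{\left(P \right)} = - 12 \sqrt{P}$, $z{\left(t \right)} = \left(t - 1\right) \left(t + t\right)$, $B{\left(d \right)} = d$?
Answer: $-2024 - 12 i \approx -2024.0 - 12.0 i$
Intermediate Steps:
$z{\left(t \right)} = 2 t \left(-1 + t\right)$ ($z{\left(t \right)} = \left(-1 + t\right) 2 t = 2 t \left(-1 + t\right)$)
$g{\left(B{\left(-1 \right)} \right)} + \left(-24 + z{\left(8 \right)}\right) \left(-23\right) = - 12 \sqrt{-1} + \left(-24 + 2 \cdot 8 \left(-1 + 8\right)\right) \left(-23\right) = - 12 i + \left(-24 + 2 \cdot 8 \cdot 7\right) \left(-23\right) = - 12 i + \left(-24 + 112\right) \left(-23\right) = - 12 i + 88 \left(-23\right) = - 12 i - 2024 = -2024 - 12 i$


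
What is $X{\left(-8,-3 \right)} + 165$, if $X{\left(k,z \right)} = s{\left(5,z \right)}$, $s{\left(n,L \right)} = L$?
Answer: $162$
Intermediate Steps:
$X{\left(k,z \right)} = z$
$X{\left(-8,-3 \right)} + 165 = -3 + 165 = 162$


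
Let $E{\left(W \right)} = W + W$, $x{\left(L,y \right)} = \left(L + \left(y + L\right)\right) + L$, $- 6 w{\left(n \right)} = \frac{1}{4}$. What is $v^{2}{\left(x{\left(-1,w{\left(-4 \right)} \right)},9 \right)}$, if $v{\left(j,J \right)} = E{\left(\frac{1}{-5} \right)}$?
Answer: $\frac{4}{25} \approx 0.16$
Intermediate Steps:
$w{\left(n \right)} = - \frac{1}{24}$ ($w{\left(n \right)} = - \frac{1}{6 \cdot 4} = \left(- \frac{1}{6}\right) \frac{1}{4} = - \frac{1}{24}$)
$x{\left(L,y \right)} = y + 3 L$ ($x{\left(L,y \right)} = \left(L + \left(L + y\right)\right) + L = \left(y + 2 L\right) + L = y + 3 L$)
$E{\left(W \right)} = 2 W$
$v{\left(j,J \right)} = - \frac{2}{5}$ ($v{\left(j,J \right)} = \frac{2}{-5} = 2 \left(- \frac{1}{5}\right) = - \frac{2}{5}$)
$v^{2}{\left(x{\left(-1,w{\left(-4 \right)} \right)},9 \right)} = \left(- \frac{2}{5}\right)^{2} = \frac{4}{25}$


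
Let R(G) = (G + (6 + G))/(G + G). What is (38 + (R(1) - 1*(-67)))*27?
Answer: 2943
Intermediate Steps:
R(G) = (6 + 2*G)/(2*G) (R(G) = (6 + 2*G)/((2*G)) = (6 + 2*G)*(1/(2*G)) = (6 + 2*G)/(2*G))
(38 + (R(1) - 1*(-67)))*27 = (38 + ((3 + 1)/1 - 1*(-67)))*27 = (38 + (1*4 + 67))*27 = (38 + (4 + 67))*27 = (38 + 71)*27 = 109*27 = 2943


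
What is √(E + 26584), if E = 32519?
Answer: 3*√6567 ≈ 243.11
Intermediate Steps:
√(E + 26584) = √(32519 + 26584) = √59103 = 3*√6567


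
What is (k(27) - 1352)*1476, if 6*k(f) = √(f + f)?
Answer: -1995552 + 738*√6 ≈ -1.9937e+6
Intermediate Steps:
k(f) = √2*√f/6 (k(f) = √(f + f)/6 = √(2*f)/6 = (√2*√f)/6 = √2*√f/6)
(k(27) - 1352)*1476 = (√2*√27/6 - 1352)*1476 = (√2*(3*√3)/6 - 1352)*1476 = (√6/2 - 1352)*1476 = (-1352 + √6/2)*1476 = -1995552 + 738*√6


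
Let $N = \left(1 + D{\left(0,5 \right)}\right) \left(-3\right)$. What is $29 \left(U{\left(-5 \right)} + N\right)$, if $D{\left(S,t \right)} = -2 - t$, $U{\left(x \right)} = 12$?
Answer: $870$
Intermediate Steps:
$N = 18$ ($N = \left(1 - 7\right) \left(-3\right) = \left(-6\right) \left(-3\right) = 18$)
$29 \left(U{\left(-5 \right)} + N\right) = 29 \left(12 + 18\right) = 29 \cdot 30 = 870$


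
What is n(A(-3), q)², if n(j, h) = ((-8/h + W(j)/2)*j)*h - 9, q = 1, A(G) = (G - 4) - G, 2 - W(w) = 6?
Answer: 961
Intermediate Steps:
W(w) = -4 (W(w) = 2 - 1*6 = 2 - 6 = -4)
A(G) = -4 (A(G) = (-4 + G) - G = -4)
n(j, h) = -9 + h*j*(-2 - 8/h) (n(j, h) = ((-8/h - 4/2)*j)*h - 9 = ((-8/h - 4*½)*j)*h - 9 = ((-8/h - 2)*j)*h - 9 = ((-2 - 8/h)*j)*h - 9 = (j*(-2 - 8/h))*h - 9 = h*j*(-2 - 8/h) - 9 = -9 + h*j*(-2 - 8/h))
n(A(-3), q)² = (-9 - 8*(-4) - 2*1*(-4))² = (-9 + 32 + 8)² = 31² = 961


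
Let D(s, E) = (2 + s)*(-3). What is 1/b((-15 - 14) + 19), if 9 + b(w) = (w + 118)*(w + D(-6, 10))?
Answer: 1/207 ≈ 0.0048309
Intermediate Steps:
D(s, E) = -6 - 3*s
b(w) = -9 + (12 + w)*(118 + w) (b(w) = -9 + (w + 118)*(w + (-6 - 3*(-6))) = -9 + (118 + w)*(w + (-6 + 18)) = -9 + (118 + w)*(w + 12) = -9 + (118 + w)*(12 + w) = -9 + (12 + w)*(118 + w))
1/b((-15 - 14) + 19) = 1/(1407 + ((-15 - 14) + 19)² + 130*((-15 - 14) + 19)) = 1/(1407 + (-29 + 19)² + 130*(-29 + 19)) = 1/(1407 + (-10)² + 130*(-10)) = 1/(1407 + 100 - 1300) = 1/207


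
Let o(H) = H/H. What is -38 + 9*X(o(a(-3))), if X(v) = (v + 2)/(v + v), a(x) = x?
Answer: -49/2 ≈ -24.500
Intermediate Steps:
o(H) = 1
X(v) = (2 + v)/(2*v) (X(v) = (2 + v)/((2*v)) = (2 + v)*(1/(2*v)) = (2 + v)/(2*v))
-38 + 9*X(o(a(-3))) = -38 + 9*((½)*(2 + 1)/1) = -38 + 9*((½)*1*3) = -38 + 9*(3/2) = -38 + 27/2 = -49/2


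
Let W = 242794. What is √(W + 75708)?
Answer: √318502 ≈ 564.36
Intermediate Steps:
√(W + 75708) = √(242794 + 75708) = √318502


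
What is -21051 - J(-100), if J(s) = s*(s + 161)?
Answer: -14951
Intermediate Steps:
J(s) = s*(161 + s)
-21051 - J(-100) = -21051 - (-100)*(161 - 100) = -21051 - (-100)*61 = -21051 - 1*(-6100) = -21051 + 6100 = -14951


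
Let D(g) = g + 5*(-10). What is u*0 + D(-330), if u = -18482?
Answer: -380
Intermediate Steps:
D(g) = -50 + g (D(g) = g - 50 = -50 + g)
u*0 + D(-330) = -18482*0 + (-50 - 330) = 0 - 380 = -380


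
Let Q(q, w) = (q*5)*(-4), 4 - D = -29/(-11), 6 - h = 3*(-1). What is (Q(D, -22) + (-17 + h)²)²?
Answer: 163216/121 ≈ 1348.9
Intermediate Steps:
h = 9 (h = 6 - 3*(-1) = 6 - 1*(-3) = 6 + 3 = 9)
D = 15/11 (D = 4 - (-29)/(-11) = 4 - (-29)*(-1)/11 = 4 - 1*29/11 = 4 - 29/11 = 15/11 ≈ 1.3636)
Q(q, w) = -20*q (Q(q, w) = (5*q)*(-4) = -20*q)
(Q(D, -22) + (-17 + h)²)² = (-20*15/11 + (-17 + 9)²)² = (-300/11 + (-8)²)² = (-300/11 + 64)² = (404/11)² = 163216/121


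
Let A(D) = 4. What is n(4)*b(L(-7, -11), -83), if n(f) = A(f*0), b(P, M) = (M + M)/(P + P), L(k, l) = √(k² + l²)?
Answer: -166*√170/85 ≈ -25.463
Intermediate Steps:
b(P, M) = M/P (b(P, M) = (2*M)/((2*P)) = (2*M)*(1/(2*P)) = M/P)
n(f) = 4
n(4)*b(L(-7, -11), -83) = 4*(-83/√((-7)² + (-11)²)) = 4*(-83/√(49 + 121)) = 4*(-83*√170/170) = -166*√170/85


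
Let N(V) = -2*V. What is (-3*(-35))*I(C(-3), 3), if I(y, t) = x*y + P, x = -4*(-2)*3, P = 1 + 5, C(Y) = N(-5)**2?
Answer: 252630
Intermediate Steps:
C(Y) = 100 (C(Y) = (-2*(-5))**2 = 10**2 = 100)
P = 6
x = 24 (x = 8*3 = 24)
I(y, t) = 6 + 24*y (I(y, t) = 24*y + 6 = 6 + 24*y)
(-3*(-35))*I(C(-3), 3) = (-3*(-35))*(6 + 24*100) = 105*(6 + 2400) = 105*2406 = 252630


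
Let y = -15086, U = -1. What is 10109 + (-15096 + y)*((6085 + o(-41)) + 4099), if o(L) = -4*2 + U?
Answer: -307091741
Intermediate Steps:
o(L) = -9 (o(L) = -4*2 - 1 = -8 - 1 = -9)
10109 + (-15096 + y)*((6085 + o(-41)) + 4099) = 10109 + (-15096 - 15086)*((6085 - 9) + 4099) = 10109 - 30182*(6076 + 4099) = 10109 - 30182*10175 = 10109 - 307101850 = -307091741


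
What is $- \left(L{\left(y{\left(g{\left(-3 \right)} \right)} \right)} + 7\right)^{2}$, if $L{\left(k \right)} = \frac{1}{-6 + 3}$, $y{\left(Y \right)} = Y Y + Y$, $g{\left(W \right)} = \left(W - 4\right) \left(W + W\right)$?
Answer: $- \frac{400}{9} \approx -44.444$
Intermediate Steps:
$g{\left(W \right)} = 2 W \left(-4 + W\right)$ ($g{\left(W \right)} = \left(-4 + W\right) 2 W = 2 W \left(-4 + W\right)$)
$y{\left(Y \right)} = Y + Y^{2}$ ($y{\left(Y \right)} = Y^{2} + Y = Y + Y^{2}$)
$L{\left(k \right)} = - \frac{1}{3}$ ($L{\left(k \right)} = \frac{1}{-3} = - \frac{1}{3}$)
$- \left(L{\left(y{\left(g{\left(-3 \right)} \right)} \right)} + 7\right)^{2} = - \left(- \frac{1}{3} + 7\right)^{2} = - \left(\frac{20}{3}\right)^{2} = \left(-1\right) \frac{400}{9} = - \frac{400}{9}$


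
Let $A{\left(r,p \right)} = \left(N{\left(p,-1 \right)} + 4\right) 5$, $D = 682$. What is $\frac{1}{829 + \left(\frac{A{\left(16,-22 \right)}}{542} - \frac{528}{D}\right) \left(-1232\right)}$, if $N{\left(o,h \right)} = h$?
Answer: $\frac{8401}{14690917} \approx 0.00057185$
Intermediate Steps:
$A{\left(r,p \right)} = 15$ ($A{\left(r,p \right)} = \left(-1 + 4\right) 5 = 3 \cdot 5 = 15$)
$\frac{1}{829 + \left(\frac{A{\left(16,-22 \right)}}{542} - \frac{528}{D}\right) \left(-1232\right)} = \frac{1}{829 + \left(\frac{15}{542} - \frac{528}{682}\right) \left(-1232\right)} = \frac{1}{829 + \left(15 \cdot \frac{1}{542} - \frac{24}{31}\right) \left(-1232\right)} = \frac{1}{829 + \left(\frac{15}{542} - \frac{24}{31}\right) \left(-1232\right)} = \frac{1}{829 - - \frac{7726488}{8401}} = \frac{1}{829 + \frac{7726488}{8401}} = \frac{1}{\frac{14690917}{8401}} = \frac{8401}{14690917}$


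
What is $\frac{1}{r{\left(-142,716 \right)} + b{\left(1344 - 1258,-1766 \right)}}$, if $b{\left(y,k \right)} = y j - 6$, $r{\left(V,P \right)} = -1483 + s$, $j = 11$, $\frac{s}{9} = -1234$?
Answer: $- \frac{1}{11649} \approx -8.5844 \cdot 10^{-5}$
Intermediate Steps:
$s = -11106$ ($s = 9 \left(-1234\right) = -11106$)
$r{\left(V,P \right)} = -12589$ ($r{\left(V,P \right)} = -1483 - 11106 = -12589$)
$b{\left(y,k \right)} = -6 + 11 y$ ($b{\left(y,k \right)} = y 11 - 6 = 11 y - 6 = -6 + 11 y$)
$\frac{1}{r{\left(-142,716 \right)} + b{\left(1344 - 1258,-1766 \right)}} = \frac{1}{-12589 - \left(6 - 11 \left(1344 - 1258\right)\right)} = \frac{1}{-12589 + \left(-6 + 11 \cdot 86\right)} = \frac{1}{-12589 + \left(-6 + 946\right)} = \frac{1}{-12589 + 940} = \frac{1}{-11649} = - \frac{1}{11649}$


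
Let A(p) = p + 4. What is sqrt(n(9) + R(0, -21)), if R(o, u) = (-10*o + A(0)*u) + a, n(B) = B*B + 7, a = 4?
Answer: 2*sqrt(2) ≈ 2.8284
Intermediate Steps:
A(p) = 4 + p
n(B) = 7 + B**2 (n(B) = B**2 + 7 = 7 + B**2)
R(o, u) = 4 - 10*o + 4*u (R(o, u) = (-10*o + (4 + 0)*u) + 4 = (-10*o + 4*u) + 4 = 4 - 10*o + 4*u)
sqrt(n(9) + R(0, -21)) = sqrt((7 + 9**2) + (4 - 10*0 + 4*(-21))) = sqrt((7 + 81) + (4 + 0 - 84)) = sqrt(88 - 80) = sqrt(8) = 2*sqrt(2)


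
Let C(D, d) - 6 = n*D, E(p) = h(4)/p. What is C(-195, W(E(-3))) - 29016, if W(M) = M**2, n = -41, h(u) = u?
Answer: -21015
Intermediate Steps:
E(p) = 4/p
C(D, d) = 6 - 41*D
C(-195, W(E(-3))) - 29016 = (6 - 41*(-195)) - 29016 = (6 + 7995) - 29016 = 8001 - 29016 = -21015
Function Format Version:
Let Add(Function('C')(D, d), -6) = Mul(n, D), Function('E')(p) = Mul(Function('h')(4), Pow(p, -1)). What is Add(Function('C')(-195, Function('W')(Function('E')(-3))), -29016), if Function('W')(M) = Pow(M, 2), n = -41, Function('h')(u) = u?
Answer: -21015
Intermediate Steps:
Function('E')(p) = Mul(4, Pow(p, -1))
Function('C')(D, d) = Add(6, Mul(-41, D))
Add(Function('C')(-195, Function('W')(Function('E')(-3))), -29016) = Add(Add(6, Mul(-41, -195)), -29016) = Add(Add(6, 7995), -29016) = Add(8001, -29016) = -21015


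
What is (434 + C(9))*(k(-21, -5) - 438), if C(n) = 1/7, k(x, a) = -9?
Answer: -1358433/7 ≈ -1.9406e+5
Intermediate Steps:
C(n) = ⅐
(434 + C(9))*(k(-21, -5) - 438) = (434 + ⅐)*(-9 - 438) = (3039/7)*(-447) = -1358433/7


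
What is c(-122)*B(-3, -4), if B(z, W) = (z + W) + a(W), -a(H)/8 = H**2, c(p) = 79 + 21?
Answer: -13500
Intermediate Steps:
c(p) = 100
a(H) = -8*H**2
B(z, W) = W + z - 8*W**2 (B(z, W) = (z + W) - 8*W**2 = (W + z) - 8*W**2 = W + z - 8*W**2)
c(-122)*B(-3, -4) = 100*(-4 - 3 - 8*(-4)**2) = 100*(-4 - 3 - 8*16) = 100*(-4 - 3 - 128) = 100*(-135) = -13500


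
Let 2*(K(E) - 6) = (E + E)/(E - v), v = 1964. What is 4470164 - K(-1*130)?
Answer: 4680255361/1047 ≈ 4.4702e+6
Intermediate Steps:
K(E) = 6 + E/(-1964 + E) (K(E) = 6 + ((E + E)/(E - 1*1964))/2 = 6 + ((2*E)/(E - 1964))/2 = 6 + ((2*E)/(-1964 + E))/2 = 6 + (2*E/(-1964 + E))/2 = 6 + E/(-1964 + E))
4470164 - K(-1*130) = 4470164 - (-11784 + 7*(-1*130))/(-1964 - 1*130) = 4470164 - (-11784 + 7*(-130))/(-1964 - 130) = 4470164 - (-11784 - 910)/(-2094) = 4470164 - (-1)*(-12694)/2094 = 4470164 - 1*6347/1047 = 4470164 - 6347/1047 = 4680255361/1047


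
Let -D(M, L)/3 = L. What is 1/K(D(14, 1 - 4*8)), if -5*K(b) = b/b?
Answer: -5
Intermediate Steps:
D(M, L) = -3*L
K(b) = -⅕ (K(b) = -b/(5*b) = -⅕*1 = -⅕)
1/K(D(14, 1 - 4*8)) = 1/(-⅕) = -5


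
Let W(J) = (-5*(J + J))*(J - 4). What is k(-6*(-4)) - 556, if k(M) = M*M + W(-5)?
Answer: -430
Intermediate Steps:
W(J) = -10*J*(-4 + J) (W(J) = (-10*J)*(-4 + J) = -10*J*(-4 + J))
k(M) = -450 + M² (k(M) = M*M + 10*(-5)*(4 - 1*(-5)) = M² + 10*(-5)*(4 + 5) = M² + 10*(-5)*9 = M² - 450 = -450 + M²)
k(-6*(-4)) - 556 = (-450 + (-6*(-4))²) - 556 = (-450 + 24²) - 556 = (-450 + 576) - 556 = 126 - 556 = -430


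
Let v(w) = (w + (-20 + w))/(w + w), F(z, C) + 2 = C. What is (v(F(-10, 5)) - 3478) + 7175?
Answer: 11084/3 ≈ 3694.7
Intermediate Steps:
F(z, C) = -2 + C
v(w) = (-20 + 2*w)/(2*w) (v(w) = (-20 + 2*w)/((2*w)) = (-20 + 2*w)*(1/(2*w)) = (-20 + 2*w)/(2*w))
(v(F(-10, 5)) - 3478) + 7175 = ((-10 + (-2 + 5))/(-2 + 5) - 3478) + 7175 = ((-10 + 3)/3 - 3478) + 7175 = ((⅓)*(-7) - 3478) + 7175 = (-7/3 - 3478) + 7175 = -10441/3 + 7175 = 11084/3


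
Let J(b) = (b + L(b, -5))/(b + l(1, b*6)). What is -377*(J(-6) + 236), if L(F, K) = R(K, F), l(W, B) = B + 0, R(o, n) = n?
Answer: -623558/7 ≈ -89080.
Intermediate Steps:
l(W, B) = B
L(F, K) = F
J(b) = 2/7 (J(b) = (b + b)/(b + b*6) = (2*b)/(b + 6*b) = (2*b)/((7*b)) = (2*b)*(1/(7*b)) = 2/7)
-377*(J(-6) + 236) = -377*(2/7 + 236) = -377*1654/7 = -623558/7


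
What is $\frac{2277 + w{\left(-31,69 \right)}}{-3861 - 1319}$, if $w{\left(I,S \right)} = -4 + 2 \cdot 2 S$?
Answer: $- \frac{2549}{5180} \approx -0.49208$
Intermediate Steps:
$w{\left(I,S \right)} = -4 + 4 S$
$\frac{2277 + w{\left(-31,69 \right)}}{-3861 - 1319} = \frac{2277 + \left(-4 + 4 \cdot 69\right)}{-3861 - 1319} = \frac{2277 + \left(-4 + 276\right)}{-5180} = \left(2277 + 272\right) \left(- \frac{1}{5180}\right) = 2549 \left(- \frac{1}{5180}\right) = - \frac{2549}{5180}$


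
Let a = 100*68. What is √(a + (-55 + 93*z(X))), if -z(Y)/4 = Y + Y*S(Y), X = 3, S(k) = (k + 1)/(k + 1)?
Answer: √4513 ≈ 67.179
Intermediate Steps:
S(k) = 1 (S(k) = (1 + k)/(1 + k) = 1)
a = 6800
z(Y) = -8*Y (z(Y) = -4*(Y + Y*1) = -4*(Y + Y) = -8*Y)
√(a + (-55 + 93*z(X))) = √(6800 + (-55 + 93*(-8*3))) = √(6800 + (-55 + 93*(-24))) = √(6800 + (-55 - 2232)) = √(6800 - 2287) = √4513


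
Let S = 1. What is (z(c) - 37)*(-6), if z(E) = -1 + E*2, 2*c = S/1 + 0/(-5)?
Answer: 222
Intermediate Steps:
c = 1/2 (c = (1/1 + 0/(-5))/2 = (1*1 + 0*(-1/5))/2 = (1 + 0)/2 = (1/2)*1 = 1/2 ≈ 0.50000)
z(E) = -1 + 2*E
(z(c) - 37)*(-6) = ((-1 + 2*(1/2)) - 37)*(-6) = ((-1 + 1) - 37)*(-6) = (0 - 37)*(-6) = -37*(-6) = 222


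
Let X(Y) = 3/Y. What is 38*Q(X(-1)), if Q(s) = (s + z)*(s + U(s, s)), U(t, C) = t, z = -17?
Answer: 4560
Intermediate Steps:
Q(s) = 2*s*(-17 + s) (Q(s) = (s - 17)*(s + s) = (-17 + s)*(2*s) = 2*s*(-17 + s))
38*Q(X(-1)) = 38*(2*(3/(-1))*(-17 + 3/(-1))) = 38*(2*(3*(-1))*(-17 + 3*(-1))) = 38*(2*(-3)*(-17 - 3)) = 38*(2*(-3)*(-20)) = 38*120 = 4560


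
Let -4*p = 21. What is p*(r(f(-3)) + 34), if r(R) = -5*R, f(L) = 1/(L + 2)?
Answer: -819/4 ≈ -204.75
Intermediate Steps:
p = -21/4 (p = -¼*21 = -21/4 ≈ -5.2500)
f(L) = 1/(2 + L)
p*(r(f(-3)) + 34) = -21*(-5/(2 - 3) + 34)/4 = -21*(-5/(-1) + 34)/4 = -21*(-5*(-1) + 34)/4 = -21*(5 + 34)/4 = -21/4*39 = -819/4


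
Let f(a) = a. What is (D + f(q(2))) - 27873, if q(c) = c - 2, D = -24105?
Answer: -51978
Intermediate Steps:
q(c) = -2 + c
(D + f(q(2))) - 27873 = (-24105 + (-2 + 2)) - 27873 = (-24105 + 0) - 27873 = -24105 - 27873 = -51978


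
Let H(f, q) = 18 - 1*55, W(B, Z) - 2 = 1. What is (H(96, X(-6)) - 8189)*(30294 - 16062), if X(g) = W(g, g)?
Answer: -117072432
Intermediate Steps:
W(B, Z) = 3 (W(B, Z) = 2 + 1 = 3)
X(g) = 3
H(f, q) = -37 (H(f, q) = 18 - 55 = -37)
(H(96, X(-6)) - 8189)*(30294 - 16062) = (-37 - 8189)*(30294 - 16062) = -8226*14232 = -117072432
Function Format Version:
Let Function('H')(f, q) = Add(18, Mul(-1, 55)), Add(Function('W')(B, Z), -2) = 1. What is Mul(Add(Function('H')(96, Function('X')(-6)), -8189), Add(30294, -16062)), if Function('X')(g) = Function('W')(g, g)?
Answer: -117072432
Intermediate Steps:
Function('W')(B, Z) = 3 (Function('W')(B, Z) = Add(2, 1) = 3)
Function('X')(g) = 3
Function('H')(f, q) = -37 (Function('H')(f, q) = Add(18, -55) = -37)
Mul(Add(Function('H')(96, Function('X')(-6)), -8189), Add(30294, -16062)) = Mul(Add(-37, -8189), Add(30294, -16062)) = Mul(-8226, 14232) = -117072432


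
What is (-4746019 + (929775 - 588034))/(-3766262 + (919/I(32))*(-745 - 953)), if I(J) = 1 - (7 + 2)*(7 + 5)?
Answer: 235628873/200714786 ≈ 1.1739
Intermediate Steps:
I(J) = -107 (I(J) = 1 - 9*12 = 1 - 1*108 = 1 - 108 = -107)
(-4746019 + (929775 - 588034))/(-3766262 + (919/I(32))*(-745 - 953)) = (-4746019 + (929775 - 588034))/(-3766262 + (919/(-107))*(-745 - 953)) = (-4746019 + 341741)/(-3766262 + (919*(-1/107))*(-1698)) = -4404278/(-3766262 - 919/107*(-1698)) = -4404278/(-3766262 + 1560462/107) = -4404278/(-401429572/107) = -4404278*(-107/401429572) = 235628873/200714786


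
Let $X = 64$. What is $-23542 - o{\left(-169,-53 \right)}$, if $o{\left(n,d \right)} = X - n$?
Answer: $-23775$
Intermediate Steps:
$o{\left(n,d \right)} = 64 - n$
$-23542 - o{\left(-169,-53 \right)} = -23542 - \left(64 - -169\right) = -23542 - \left(64 + 169\right) = -23542 - 233 = -23775$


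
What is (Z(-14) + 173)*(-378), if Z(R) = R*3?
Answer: -49518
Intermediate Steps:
Z(R) = 3*R
(Z(-14) + 173)*(-378) = (3*(-14) + 173)*(-378) = (-42 + 173)*(-378) = 131*(-378) = -49518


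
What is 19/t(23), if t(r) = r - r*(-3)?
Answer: 19/92 ≈ 0.20652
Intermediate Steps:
t(r) = 4*r (t(r) = r - (-3)*r = r + 3*r = 4*r)
19/t(23) = 19/((4*23)) = 19/92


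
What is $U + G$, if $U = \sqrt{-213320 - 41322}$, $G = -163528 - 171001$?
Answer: $-334529 + i \sqrt{254642} \approx -3.3453 \cdot 10^{5} + 504.62 i$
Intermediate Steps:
$G = -334529$ ($G = -163528 - 171001 = -334529$)
$U = i \sqrt{254642}$ ($U = \sqrt{-254642} = i \sqrt{254642} \approx 504.62 i$)
$U + G = i \sqrt{254642} - 334529 = -334529 + i \sqrt{254642}$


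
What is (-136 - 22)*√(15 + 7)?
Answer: -158*√22 ≈ -741.09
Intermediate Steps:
(-136 - 22)*√(15 + 7) = -158*√22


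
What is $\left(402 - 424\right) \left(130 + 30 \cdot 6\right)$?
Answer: $-6820$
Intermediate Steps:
$\left(402 - 424\right) \left(130 + 30 \cdot 6\right) = - 22 \left(130 + 180\right) = \left(-22\right) 310 = -6820$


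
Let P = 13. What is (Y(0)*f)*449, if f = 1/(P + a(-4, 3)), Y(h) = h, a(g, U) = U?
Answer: 0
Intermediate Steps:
f = 1/16 (f = 1/(13 + 3) = 1/16 ≈ 0.062500)
(Y(0)*f)*449 = (0*(1/16))*449 = 0*449 = 0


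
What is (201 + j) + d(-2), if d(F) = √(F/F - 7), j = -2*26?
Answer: 149 + I*√6 ≈ 149.0 + 2.4495*I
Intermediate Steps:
j = -52
d(F) = I*√6 (d(F) = √(1 - 7) = √(-6) = I*√6)
(201 + j) + d(-2) = (201 - 52) + I*√6 = 149 + I*√6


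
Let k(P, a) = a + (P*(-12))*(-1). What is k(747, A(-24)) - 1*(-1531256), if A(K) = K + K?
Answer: 1540172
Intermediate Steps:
A(K) = 2*K
k(P, a) = a + 12*P (k(P, a) = a - 12*P*(-1) = a + 12*P)
k(747, A(-24)) - 1*(-1531256) = (2*(-24) + 12*747) - 1*(-1531256) = (-48 + 8964) + 1531256 = 8916 + 1531256 = 1540172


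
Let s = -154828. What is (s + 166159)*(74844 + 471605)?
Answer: 6191813619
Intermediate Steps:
(s + 166159)*(74844 + 471605) = (-154828 + 166159)*(74844 + 471605) = 11331*546449 = 6191813619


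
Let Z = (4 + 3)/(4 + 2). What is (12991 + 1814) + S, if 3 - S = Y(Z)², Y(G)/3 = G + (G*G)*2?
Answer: 132047/9 ≈ 14672.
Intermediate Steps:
Z = 7/6 ≈ 1.1667
Y(G) = 3*G + 6*G² (Y(G) = 3*(G + (G*G)*2) = 3*(G + G²*2) = 3*(G + 2*G²) = 3*G + 6*G²)
S = -1198/9 (S = 3 - (3*(7/6)*(1 + 2*(7/6)))² = 3 - (3*(7/6)*(1 + 7/3))² = 3 - (3*(7/6)*(10/3))² = 3 - (35/3)² = 3 - 1*1225/9 = 3 - 1225/9 = -1198/9 ≈ -133.11)
(12991 + 1814) + S = (12991 + 1814) - 1198/9 = 14805 - 1198/9 = 132047/9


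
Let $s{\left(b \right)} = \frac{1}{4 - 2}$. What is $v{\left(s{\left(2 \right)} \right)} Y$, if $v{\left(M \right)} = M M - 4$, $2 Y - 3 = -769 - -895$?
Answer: $- \frac{1935}{8} \approx -241.88$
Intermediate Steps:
$s{\left(b \right)} = \frac{1}{2}$
$Y = \frac{129}{2}$ ($Y = \frac{3}{2} + \frac{-769 - -895}{2} = \frac{3}{2} + \frac{-769 + 895}{2} = \frac{3}{2} + \frac{1}{2} \cdot 126 = \frac{3}{2} + 63 = \frac{129}{2} \approx 64.5$)
$v{\left(M \right)} = -4 + M^{2}$ ($v{\left(M \right)} = M^{2} - 4 = -4 + M^{2}$)
$v{\left(s{\left(2 \right)} \right)} Y = \left(-4 + \left(\frac{1}{2}\right)^{2}\right) \frac{129}{2} = \left(-4 + \frac{1}{4}\right) \frac{129}{2} = \left(- \frac{15}{4}\right) \frac{129}{2} = - \frac{1935}{8}$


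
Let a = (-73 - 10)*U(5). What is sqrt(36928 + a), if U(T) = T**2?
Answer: sqrt(34853) ≈ 186.69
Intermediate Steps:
a = -2075 (a = (-73 - 10)*5**2 = -83*25 = -2075)
sqrt(36928 + a) = sqrt(36928 - 2075) = sqrt(34853)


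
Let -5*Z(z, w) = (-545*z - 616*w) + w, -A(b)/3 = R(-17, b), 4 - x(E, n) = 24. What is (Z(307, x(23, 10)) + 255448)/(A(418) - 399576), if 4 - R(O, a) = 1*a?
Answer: -286451/398334 ≈ -0.71912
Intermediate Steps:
R(O, a) = 4 - a
x(E, n) = -20 (x(E, n) = 4 - 1*24 = 4 - 24 = -20)
A(b) = -12 + 3*b (A(b) = -3*(4 - b) = -12 + 3*b)
Z(z, w) = 109*z + 123*w (Z(z, w) = -((-545*z - 616*w) + w)/5 = -((-616*w - 545*z) + w)/5 = -(-615*w - 545*z)/5 = 109*z + 123*w)
(Z(307, x(23, 10)) + 255448)/(A(418) - 399576) = ((109*307 + 123*(-20)) + 255448)/((-12 + 3*418) - 399576) = ((33463 - 2460) + 255448)/((-12 + 1254) - 399576) = (31003 + 255448)/(1242 - 399576) = 286451/(-398334) = 286451*(-1/398334) = -286451/398334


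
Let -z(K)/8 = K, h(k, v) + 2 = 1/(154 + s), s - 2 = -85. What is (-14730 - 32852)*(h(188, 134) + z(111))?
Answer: 3006658998/71 ≈ 4.2347e+7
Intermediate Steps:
s = -83 (s = 2 - 85 = -83)
h(k, v) = -141/71 (h(k, v) = -2 + 1/(154 - 83) = -2 + 1/71 = -141/71)
z(K) = -8*K
(-14730 - 32852)*(h(188, 134) + z(111)) = (-14730 - 32852)*(-141/71 - 8*111) = -47582*(-141/71 - 888) = -47582*(-63189/71) = 3006658998/71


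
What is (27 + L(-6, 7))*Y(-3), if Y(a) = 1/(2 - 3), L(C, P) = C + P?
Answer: -28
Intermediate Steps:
Y(a) = -1 (Y(a) = 1/(-1) = -1)
(27 + L(-6, 7))*Y(-3) = (27 + (-6 + 7))*(-1) = (27 + 1)*(-1) = 28*(-1) = -28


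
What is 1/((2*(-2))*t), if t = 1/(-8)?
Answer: 2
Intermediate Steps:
t = -⅛ (t = 1*(-⅛) = -⅛ ≈ -0.12500)
1/((2*(-2))*t) = 1/((2*(-2))*(-⅛)) = 1/(-4*(-⅛)) = 1/(½) = 2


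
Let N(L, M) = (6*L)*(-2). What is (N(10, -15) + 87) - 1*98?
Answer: -131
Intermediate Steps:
N(L, M) = -12*L
(N(10, -15) + 87) - 1*98 = (-12*10 + 87) - 1*98 = (-120 + 87) - 98 = -33 - 98 = -131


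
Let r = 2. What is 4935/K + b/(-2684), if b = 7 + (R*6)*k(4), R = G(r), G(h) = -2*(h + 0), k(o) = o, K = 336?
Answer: 158041/10736 ≈ 14.721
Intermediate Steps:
G(h) = -2*h
R = -4 (R = -2*2 = -4)
b = -89 (b = 7 - 4*6*4 = 7 - 24*4 = 7 - 96 = -89)
4935/K + b/(-2684) = 4935/336 - 89/(-2684) = 4935*(1/336) - 89*(-1/2684) = 235/16 + 89/2684 = 158041/10736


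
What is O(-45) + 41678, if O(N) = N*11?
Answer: 41183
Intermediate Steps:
O(N) = 11*N
O(-45) + 41678 = 11*(-45) + 41678 = -495 + 41678 = 41183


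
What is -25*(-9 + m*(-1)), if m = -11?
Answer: -50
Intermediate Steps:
-25*(-9 + m*(-1)) = -25*(-9 - 11*(-1)) = -25*(-9 + 11) = -25*2 = -50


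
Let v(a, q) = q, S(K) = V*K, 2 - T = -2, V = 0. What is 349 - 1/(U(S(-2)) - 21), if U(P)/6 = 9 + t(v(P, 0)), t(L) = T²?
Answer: 45020/129 ≈ 348.99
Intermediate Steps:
T = 4 (T = 2 - 1*(-2) = 2 + 2 = 4)
S(K) = 0 (S(K) = 0*K = 0)
t(L) = 16 (t(L) = 4² = 16)
U(P) = 150 (U(P) = 6*(9 + 16) = 6*25 = 150)
349 - 1/(U(S(-2)) - 21) = 349 - 1/(150 - 21) = 349 - 1/129 = 45020/129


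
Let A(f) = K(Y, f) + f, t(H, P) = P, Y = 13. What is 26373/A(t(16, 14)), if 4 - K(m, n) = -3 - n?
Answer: 26373/35 ≈ 753.51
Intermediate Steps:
K(m, n) = 7 + n (K(m, n) = 4 - (-3 - n) = 4 + (3 + n) = 7 + n)
A(f) = 7 + 2*f (A(f) = (7 + f) + f = 7 + 2*f)
26373/A(t(16, 14)) = 26373/(7 + 2*14) = 26373/(7 + 28) = 26373/35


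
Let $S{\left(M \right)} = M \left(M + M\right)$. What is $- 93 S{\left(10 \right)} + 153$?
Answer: $-18447$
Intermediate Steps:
$S{\left(M \right)} = 2 M^{2}$ ($S{\left(M \right)} = M 2 M = 2 M^{2}$)
$- 93 S{\left(10 \right)} + 153 = - 93 \cdot 2 \cdot 10^{2} + 153 = - 93 \cdot 2 \cdot 100 + 153 = \left(-93\right) 200 + 153 = -18600 + 153 = -18447$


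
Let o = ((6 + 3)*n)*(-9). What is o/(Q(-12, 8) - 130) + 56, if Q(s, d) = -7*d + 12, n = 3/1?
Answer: 3329/58 ≈ 57.397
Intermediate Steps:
n = 3 (n = 3*1 = 3)
Q(s, d) = 12 - 7*d
o = -243 (o = ((6 + 3)*3)*(-9) = (9*3)*(-9) = 27*(-9) = -243)
o/(Q(-12, 8) - 130) + 56 = -243/((12 - 7*8) - 130) + 56 = -243/((12 - 56) - 130) + 56 = -243/(-44 - 130) + 56 = -243/(-174) + 56 = -243*(-1/174) + 56 = 81/58 + 56 = 3329/58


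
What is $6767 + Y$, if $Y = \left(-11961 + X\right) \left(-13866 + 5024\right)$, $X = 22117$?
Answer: $-89792585$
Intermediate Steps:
$Y = -89799352$ ($Y = \left(-11961 + 22117\right) \left(-13866 + 5024\right) = 10156 \left(-8842\right) = -89799352$)
$6767 + Y = 6767 - 89799352 = -89792585$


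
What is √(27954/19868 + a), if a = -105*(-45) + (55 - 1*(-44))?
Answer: 3*√52910242318/9934 ≈ 69.465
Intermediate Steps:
a = 4824 (a = 4725 + (55 + 44) = 4725 + 99 = 4824)
√(27954/19868 + a) = √(27954/19868 + 4824) = √(27954*(1/19868) + 4824) = √(13977/9934 + 4824) = √(47935593/9934) = 3*√52910242318/9934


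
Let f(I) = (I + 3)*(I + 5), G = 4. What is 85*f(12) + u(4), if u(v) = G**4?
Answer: 21931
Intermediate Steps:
u(v) = 256 (u(v) = 4**4 = 256)
f(I) = (3 + I)*(5 + I)
85*f(12) + u(4) = 85*(15 + 12**2 + 8*12) + 256 = 85*(15 + 144 + 96) + 256 = 85*255 + 256 = 21675 + 256 = 21931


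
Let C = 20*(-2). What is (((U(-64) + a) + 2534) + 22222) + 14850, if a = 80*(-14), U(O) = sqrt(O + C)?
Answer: 38486 + 2*I*sqrt(26) ≈ 38486.0 + 10.198*I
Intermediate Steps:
C = -40
U(O) = sqrt(-40 + O) (U(O) = sqrt(O - 40) = sqrt(-40 + O))
a = -1120
(((U(-64) + a) + 2534) + 22222) + 14850 = (((sqrt(-40 - 64) - 1120) + 2534) + 22222) + 14850 = (((sqrt(-104) - 1120) + 2534) + 22222) + 14850 = (((2*I*sqrt(26) - 1120) + 2534) + 22222) + 14850 = (((-1120 + 2*I*sqrt(26)) + 2534) + 22222) + 14850 = ((1414 + 2*I*sqrt(26)) + 22222) + 14850 = (23636 + 2*I*sqrt(26)) + 14850 = 38486 + 2*I*sqrt(26)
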